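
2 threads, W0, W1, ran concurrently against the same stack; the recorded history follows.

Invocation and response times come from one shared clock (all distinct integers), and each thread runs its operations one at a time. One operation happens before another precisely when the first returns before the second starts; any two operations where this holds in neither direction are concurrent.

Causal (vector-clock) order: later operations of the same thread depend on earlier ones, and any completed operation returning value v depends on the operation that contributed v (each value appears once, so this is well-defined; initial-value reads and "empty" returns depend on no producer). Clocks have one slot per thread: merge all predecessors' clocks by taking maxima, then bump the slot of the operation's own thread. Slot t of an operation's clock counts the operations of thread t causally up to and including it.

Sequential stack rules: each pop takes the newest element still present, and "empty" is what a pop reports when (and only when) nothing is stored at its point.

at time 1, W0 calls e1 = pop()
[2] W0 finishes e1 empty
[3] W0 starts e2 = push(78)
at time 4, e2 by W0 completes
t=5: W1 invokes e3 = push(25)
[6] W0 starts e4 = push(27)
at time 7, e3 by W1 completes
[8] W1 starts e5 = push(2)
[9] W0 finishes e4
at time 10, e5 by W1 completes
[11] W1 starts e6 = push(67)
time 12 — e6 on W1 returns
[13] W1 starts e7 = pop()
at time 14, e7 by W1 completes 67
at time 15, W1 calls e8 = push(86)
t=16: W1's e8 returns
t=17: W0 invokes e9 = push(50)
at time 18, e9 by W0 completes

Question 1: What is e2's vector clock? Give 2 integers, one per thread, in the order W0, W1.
(2, 0)

e3, invoked 5, has no incoming edges; only W1's bump applies → (0, 1)
e1, invoked 1, has no incoming edges; only W0's bump applies → (1, 0)
VC(e5, invoked at 8): max of VC(e3)=(0, 1), then +1 on thread W1 → (0, 2)
VC(e2, invoked at 3): max of VC(e1)=(1, 0), then +1 on thread W0 → (2, 0)
VC(e6, invoked at 11): max of VC(e5)=(0, 2), then +1 on thread W1 → (0, 3)
VC(e4, invoked at 6): max of VC(e2)=(2, 0), then +1 on thread W0 → (3, 0)
VC(e7, invoked at 13): max of VC(e6)=(0, 3), then +1 on thread W1 → (0, 4)
VC(e9, invoked at 17): max of VC(e4)=(3, 0), then +1 on thread W0 → (4, 0)
VC(e8, invoked at 15): max of VC(e7)=(0, 4), then +1 on thread W1 → (0, 5)
target: VC(e2) = (2, 0)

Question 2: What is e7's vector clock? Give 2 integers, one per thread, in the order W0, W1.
(0, 4)

VC(e3, invoked at 5): no causal predecessors; +1 on W1 → (0, 1)
VC(e1, invoked at 1): no causal predecessors; +1 on W0 → (1, 0)
e5 (invocation 8): componentwise max over VC(e3)=(0, 1), +1 at W1, giving (0, 2)
e2 (invocation 3): componentwise max over VC(e1)=(1, 0), +1 at W0, giving (2, 0)
e6 (invocation 11): componentwise max over VC(e5)=(0, 2), +1 at W1, giving (0, 3)
e4 (invocation 6): componentwise max over VC(e2)=(2, 0), +1 at W0, giving (3, 0)
e7 (invocation 13): componentwise max over VC(e6)=(0, 3), +1 at W1, giving (0, 4)
e9 (invocation 17): componentwise max over VC(e4)=(3, 0), +1 at W0, giving (4, 0)
e8 (invocation 15): componentwise max over VC(e7)=(0, 4), +1 at W1, giving (0, 5)
target: VC(e7) = (0, 4)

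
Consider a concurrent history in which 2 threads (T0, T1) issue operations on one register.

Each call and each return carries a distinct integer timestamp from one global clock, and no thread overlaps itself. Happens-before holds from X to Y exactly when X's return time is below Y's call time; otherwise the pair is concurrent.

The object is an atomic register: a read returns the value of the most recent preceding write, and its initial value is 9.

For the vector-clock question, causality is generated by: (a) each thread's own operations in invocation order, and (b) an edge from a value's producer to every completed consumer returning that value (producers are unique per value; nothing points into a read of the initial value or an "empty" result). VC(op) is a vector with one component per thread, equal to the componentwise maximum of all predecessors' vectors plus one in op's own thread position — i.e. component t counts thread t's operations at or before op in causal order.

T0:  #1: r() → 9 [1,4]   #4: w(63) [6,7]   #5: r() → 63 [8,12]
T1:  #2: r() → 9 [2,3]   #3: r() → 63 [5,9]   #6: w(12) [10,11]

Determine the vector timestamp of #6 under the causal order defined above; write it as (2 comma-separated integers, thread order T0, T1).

(2, 3)

no predecessors for #2 (invoked 2): T1 increments from zero → (0, 1)
no predecessors for #1 (invoked 1): T0 increments from zero → (1, 0)
#4, invoked 6, takes VC(#1)=(1, 0) under max, adds 1 for T0 → (2, 0)
#5, invoked 8, takes VC(#4)=(2, 0) under max, adds 1 for T0 → (3, 0)
#3, invoked 5, takes VC(#2)=(0, 1), VC(#4)=(2, 0) under max, adds 1 for T1 → (2, 2)
#6, invoked 10, takes VC(#3)=(2, 2) under max, adds 1 for T1 → (2, 3)
target: VC(#6) = (2, 3)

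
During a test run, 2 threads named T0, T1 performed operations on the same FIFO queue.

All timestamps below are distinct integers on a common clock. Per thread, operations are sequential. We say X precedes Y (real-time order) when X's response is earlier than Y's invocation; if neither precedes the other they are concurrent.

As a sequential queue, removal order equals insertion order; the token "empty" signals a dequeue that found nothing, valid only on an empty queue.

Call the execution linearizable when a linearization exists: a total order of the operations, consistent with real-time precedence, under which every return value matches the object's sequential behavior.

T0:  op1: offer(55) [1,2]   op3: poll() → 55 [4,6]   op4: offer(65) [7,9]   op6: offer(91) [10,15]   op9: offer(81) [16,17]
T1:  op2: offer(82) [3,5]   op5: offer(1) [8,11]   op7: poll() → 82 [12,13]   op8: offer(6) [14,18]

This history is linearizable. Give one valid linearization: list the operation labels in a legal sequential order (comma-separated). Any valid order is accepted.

op1, op2, op3, op4, op5, op6, op7, op8, op9

1. op1 offer(55), leaving queue <55>
2. op2 offer(82), leaving queue <55,82>
3. op3 poll() → 55, leaving queue <82>
4. op4 offer(65), leaving queue <82,65>
5. op5 offer(1), leaving queue <82,65,1>
6. op6 offer(91), leaving queue <82,65,1,91>
7. op7 poll() → 82, leaving queue <65,1,91>
8. op8 offer(6), leaving queue <65,1,91,6>
9. op9 offer(81), leaving queue <65,1,91,6,81>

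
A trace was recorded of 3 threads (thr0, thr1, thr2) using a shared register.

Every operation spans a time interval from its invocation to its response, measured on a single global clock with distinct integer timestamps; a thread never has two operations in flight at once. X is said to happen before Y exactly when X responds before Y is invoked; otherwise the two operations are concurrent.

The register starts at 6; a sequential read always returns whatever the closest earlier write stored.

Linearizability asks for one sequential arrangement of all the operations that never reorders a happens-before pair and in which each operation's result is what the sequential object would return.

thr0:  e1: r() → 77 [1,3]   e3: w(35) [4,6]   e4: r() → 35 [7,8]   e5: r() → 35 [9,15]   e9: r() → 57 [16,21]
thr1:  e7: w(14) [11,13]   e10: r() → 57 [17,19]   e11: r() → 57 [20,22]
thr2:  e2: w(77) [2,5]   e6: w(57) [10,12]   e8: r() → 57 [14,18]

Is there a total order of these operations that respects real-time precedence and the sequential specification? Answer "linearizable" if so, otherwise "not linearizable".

linearizable

one valid linearization: e2, e1, e3, e4, e5, e7, e6, e8, e9, e10, e11
1. e2 w(77), leaving value 77
2. e1 r() → 77, leaving value 77
3. e3 w(35), leaving value 35
4. e4 r() → 35, leaving value 35
5. e5 r() → 35, leaving value 35
6. e7 w(14), leaving value 14
7. e6 w(57), leaving value 57
8. e8 r() → 57, leaving value 57
9. e9 r() → 57, leaving value 57
10. e10 r() → 57, leaving value 57
11. e11 r() → 57, leaving value 57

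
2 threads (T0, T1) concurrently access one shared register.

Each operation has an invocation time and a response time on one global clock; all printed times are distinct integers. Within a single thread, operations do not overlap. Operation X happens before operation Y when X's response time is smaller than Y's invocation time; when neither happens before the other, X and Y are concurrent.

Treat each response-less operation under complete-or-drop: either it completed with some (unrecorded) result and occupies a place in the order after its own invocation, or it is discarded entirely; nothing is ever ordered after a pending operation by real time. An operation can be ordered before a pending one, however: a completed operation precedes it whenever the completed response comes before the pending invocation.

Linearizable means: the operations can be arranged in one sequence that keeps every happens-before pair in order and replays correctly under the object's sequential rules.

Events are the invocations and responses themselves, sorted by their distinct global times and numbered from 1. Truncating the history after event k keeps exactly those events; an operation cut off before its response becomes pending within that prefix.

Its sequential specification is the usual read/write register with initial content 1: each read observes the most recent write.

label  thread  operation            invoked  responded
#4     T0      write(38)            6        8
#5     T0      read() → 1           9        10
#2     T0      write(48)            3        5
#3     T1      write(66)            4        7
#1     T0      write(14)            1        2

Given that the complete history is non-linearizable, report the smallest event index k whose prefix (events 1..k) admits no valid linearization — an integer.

10

events 1..9 are linearizable; a witness order is #1, #2, #3, #4:
after step 1 (#1 write(14)): value 14
after step 2 (#2 write(48)): value 48
after step 3 (#3 write(66)): value 66
after step 4 (#4 write(38)): value 38
adding event 10 (#5 responds at 10) leaves no legal real-time order
sample order #1, #2, #3, #4, #5 stalls at step 5 — #5 read() → 1 has no legal effect
sample order #1, #2, #4, #3, #5 stalls at step 5 — #5 read() → 1 has no legal effect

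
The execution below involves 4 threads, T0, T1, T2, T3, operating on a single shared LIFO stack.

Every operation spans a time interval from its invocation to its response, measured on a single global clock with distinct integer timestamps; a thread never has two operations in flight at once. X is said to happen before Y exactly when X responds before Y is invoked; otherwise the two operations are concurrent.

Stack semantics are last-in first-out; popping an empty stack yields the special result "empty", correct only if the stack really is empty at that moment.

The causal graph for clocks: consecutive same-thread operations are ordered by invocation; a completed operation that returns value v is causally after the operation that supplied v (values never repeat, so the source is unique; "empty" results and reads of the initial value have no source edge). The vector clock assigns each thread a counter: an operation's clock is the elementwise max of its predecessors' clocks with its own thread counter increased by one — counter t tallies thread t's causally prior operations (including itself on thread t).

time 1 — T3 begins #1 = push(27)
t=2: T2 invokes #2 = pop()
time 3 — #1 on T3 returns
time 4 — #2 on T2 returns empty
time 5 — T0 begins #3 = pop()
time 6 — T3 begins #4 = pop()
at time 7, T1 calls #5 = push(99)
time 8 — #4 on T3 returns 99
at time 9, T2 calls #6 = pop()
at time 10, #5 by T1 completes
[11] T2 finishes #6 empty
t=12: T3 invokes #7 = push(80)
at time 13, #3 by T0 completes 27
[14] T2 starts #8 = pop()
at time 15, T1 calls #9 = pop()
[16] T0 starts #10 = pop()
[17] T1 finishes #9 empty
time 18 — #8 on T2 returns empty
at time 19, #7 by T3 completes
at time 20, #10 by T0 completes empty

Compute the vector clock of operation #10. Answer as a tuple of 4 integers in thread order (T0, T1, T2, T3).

#1, invoked 1, has no incoming edges; only T3's bump applies → (0, 0, 0, 1)
#2, invoked 2, has no incoming edges; only T2's bump applies → (0, 0, 1, 0)
#5, invoked 7, has no incoming edges; only T1's bump applies → (0, 1, 0, 0)
#6 (invocation 9): componentwise max over VC(#2)=(0, 0, 1, 0), +1 at T2, giving (0, 0, 2, 0)
#9 (invocation 15): componentwise max over VC(#5)=(0, 1, 0, 0), +1 at T1, giving (0, 2, 0, 0)
#3 (invocation 5): componentwise max over VC(#1)=(0, 0, 0, 1), +1 at T0, giving (1, 0, 0, 1)
#8 (invocation 14): componentwise max over VC(#6)=(0, 0, 2, 0), +1 at T2, giving (0, 0, 3, 0)
#4 (invocation 6): componentwise max over VC(#1)=(0, 0, 0, 1), VC(#5)=(0, 1, 0, 0), +1 at T3, giving (0, 1, 0, 2)
#10 (invocation 16): componentwise max over VC(#3)=(1, 0, 0, 1), +1 at T0, giving (2, 0, 0, 1)
#7 (invocation 12): componentwise max over VC(#4)=(0, 1, 0, 2), +1 at T3, giving (0, 1, 0, 3)
target: VC(#10) = (2, 0, 0, 1)

(2, 0, 0, 1)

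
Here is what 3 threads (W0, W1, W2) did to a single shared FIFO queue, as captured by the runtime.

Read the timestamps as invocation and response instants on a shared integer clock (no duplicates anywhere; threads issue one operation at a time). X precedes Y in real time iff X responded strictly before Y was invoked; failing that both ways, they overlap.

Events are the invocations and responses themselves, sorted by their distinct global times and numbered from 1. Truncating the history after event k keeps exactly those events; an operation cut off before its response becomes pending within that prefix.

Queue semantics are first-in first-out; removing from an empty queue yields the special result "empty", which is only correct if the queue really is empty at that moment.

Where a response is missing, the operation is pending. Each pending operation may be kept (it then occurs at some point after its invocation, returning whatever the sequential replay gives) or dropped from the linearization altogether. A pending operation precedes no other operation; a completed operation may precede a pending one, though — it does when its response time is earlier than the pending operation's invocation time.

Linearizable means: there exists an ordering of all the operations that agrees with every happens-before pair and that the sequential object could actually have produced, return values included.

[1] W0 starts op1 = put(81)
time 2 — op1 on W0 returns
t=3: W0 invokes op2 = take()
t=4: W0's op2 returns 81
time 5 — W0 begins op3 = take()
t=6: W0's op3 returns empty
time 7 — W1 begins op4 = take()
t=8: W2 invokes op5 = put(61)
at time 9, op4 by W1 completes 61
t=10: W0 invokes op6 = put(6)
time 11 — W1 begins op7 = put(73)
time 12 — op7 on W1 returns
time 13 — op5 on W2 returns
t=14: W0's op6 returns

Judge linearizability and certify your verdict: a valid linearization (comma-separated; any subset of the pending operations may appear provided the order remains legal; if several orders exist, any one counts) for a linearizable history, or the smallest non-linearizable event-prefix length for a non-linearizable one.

linearizable — witness: op1, op2, op3, op5, op4, op6, op7

step 1: op1 put(81) — queue <81>
step 2: op2 take() → 81 — queue <>
step 3: op3 take() → empty — queue <>
step 4: op5 put(61) — queue <61>
step 5: op4 take() → 61 — queue <>
step 6: op6 put(6) — queue <6>
step 7: op7 put(73) — queue <6,73>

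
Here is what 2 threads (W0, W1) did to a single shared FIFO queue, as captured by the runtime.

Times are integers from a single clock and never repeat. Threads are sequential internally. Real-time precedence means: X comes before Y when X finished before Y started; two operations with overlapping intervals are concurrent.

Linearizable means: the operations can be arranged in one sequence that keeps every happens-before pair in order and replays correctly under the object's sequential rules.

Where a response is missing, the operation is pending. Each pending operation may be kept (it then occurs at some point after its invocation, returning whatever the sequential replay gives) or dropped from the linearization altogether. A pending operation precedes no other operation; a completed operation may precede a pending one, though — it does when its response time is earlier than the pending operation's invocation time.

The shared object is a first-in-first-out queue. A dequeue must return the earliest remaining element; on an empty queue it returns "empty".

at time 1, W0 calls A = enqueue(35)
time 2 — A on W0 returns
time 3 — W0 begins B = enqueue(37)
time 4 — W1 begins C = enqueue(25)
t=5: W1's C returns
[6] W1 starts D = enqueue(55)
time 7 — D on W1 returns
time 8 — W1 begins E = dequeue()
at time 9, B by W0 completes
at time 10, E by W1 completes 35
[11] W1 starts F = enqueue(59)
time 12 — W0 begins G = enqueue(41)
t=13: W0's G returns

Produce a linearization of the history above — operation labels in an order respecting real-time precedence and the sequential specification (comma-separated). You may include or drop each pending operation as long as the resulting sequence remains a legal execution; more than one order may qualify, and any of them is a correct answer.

A, B, C, D, E, F, G

step 1: A enqueue(35) — queue <35>
step 2: B enqueue(37) — queue <35,37>
step 3: C enqueue(25) — queue <35,37,25>
step 4: D enqueue(55) — queue <35,37,25,55>
step 5: E dequeue() → 35 — queue <37,25,55>
step 6: F enqueue(59) (pending, included) — queue <37,25,55,59>
step 7: G enqueue(41) — queue <37,25,55,59,41>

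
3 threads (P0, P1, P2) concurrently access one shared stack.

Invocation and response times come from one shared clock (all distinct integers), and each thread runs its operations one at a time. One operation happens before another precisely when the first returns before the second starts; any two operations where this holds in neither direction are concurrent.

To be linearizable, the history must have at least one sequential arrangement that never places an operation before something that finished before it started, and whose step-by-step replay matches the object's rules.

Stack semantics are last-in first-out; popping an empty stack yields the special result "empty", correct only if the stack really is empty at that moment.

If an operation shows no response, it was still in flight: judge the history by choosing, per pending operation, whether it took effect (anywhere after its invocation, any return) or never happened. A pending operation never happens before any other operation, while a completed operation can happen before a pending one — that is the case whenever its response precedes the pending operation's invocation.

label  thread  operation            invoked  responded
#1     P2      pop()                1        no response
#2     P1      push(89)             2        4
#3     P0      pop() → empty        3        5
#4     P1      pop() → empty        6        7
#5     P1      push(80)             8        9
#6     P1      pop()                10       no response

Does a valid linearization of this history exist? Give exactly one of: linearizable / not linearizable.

witness order: #2, #1, #3, #4, #5
step 1: #2 push(89) — stack <89>
step 2: #1 pop() (pending, included) — stack <>
step 3: #3 pop() → empty — stack <>
step 4: #4 pop() → empty — stack <>
step 5: #5 push(80) — stack <80>

linearizable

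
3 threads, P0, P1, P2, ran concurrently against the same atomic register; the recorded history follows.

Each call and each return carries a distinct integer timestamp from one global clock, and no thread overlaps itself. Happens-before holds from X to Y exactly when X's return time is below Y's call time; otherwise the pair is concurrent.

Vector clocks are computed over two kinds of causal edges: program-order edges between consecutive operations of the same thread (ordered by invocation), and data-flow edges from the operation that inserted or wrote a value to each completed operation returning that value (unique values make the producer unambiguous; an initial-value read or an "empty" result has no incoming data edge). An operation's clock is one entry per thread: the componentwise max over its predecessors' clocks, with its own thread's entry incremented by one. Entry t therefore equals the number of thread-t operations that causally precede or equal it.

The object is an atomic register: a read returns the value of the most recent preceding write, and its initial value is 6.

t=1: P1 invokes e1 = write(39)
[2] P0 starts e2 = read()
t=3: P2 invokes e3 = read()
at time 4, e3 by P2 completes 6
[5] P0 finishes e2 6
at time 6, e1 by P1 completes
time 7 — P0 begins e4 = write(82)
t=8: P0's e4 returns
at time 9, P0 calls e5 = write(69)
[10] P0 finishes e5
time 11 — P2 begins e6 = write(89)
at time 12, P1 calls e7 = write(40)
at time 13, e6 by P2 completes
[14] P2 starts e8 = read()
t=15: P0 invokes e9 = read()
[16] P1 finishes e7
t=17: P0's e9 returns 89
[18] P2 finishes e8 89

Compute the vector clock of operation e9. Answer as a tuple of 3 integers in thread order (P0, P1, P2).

(4, 0, 2)

invoked at 3, e3 has no predecessors; its own P2 bump gives (0, 0, 1)
invoked at 1, e1 has no predecessors; its own P1 bump gives (0, 1, 0)
invoked at 2, e2 has no predecessors; its own P0 bump gives (1, 0, 0)
from VC(e3)=(0, 0, 1), e6 (invoked 11) maxes components and bumps P2 → (0, 0, 2)
from VC(e1)=(0, 1, 0), e7 (invoked 12) maxes components and bumps P1 → (0, 2, 0)
from VC(e2)=(1, 0, 0), e4 (invoked 7) maxes components and bumps P0 → (2, 0, 0)
from VC(e6)=(0, 0, 2), e8 (invoked 14) maxes components and bumps P2 → (0, 0, 3)
from VC(e4)=(2, 0, 0), e5 (invoked 9) maxes components and bumps P0 → (3, 0, 0)
from VC(e5)=(3, 0, 0), VC(e6)=(0, 0, 2), e9 (invoked 15) maxes components and bumps P0 → (4, 0, 2)
target: VC(e9) = (4, 0, 2)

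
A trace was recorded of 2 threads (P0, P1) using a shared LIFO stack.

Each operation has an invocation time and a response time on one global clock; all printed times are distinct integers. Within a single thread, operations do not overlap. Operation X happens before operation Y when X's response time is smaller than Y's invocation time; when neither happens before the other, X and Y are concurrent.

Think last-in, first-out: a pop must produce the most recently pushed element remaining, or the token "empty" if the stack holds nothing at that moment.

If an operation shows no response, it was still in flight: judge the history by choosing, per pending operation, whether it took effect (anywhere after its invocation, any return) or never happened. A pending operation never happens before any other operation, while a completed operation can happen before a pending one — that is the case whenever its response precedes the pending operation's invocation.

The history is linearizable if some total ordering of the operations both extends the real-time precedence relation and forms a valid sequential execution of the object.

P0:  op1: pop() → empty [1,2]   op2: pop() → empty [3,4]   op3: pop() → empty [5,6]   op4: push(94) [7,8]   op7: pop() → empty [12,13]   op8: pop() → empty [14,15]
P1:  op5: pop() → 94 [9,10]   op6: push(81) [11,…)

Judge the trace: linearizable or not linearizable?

one valid linearization: op1, op2, op3, op4, op5, op7, op8
step 1: op1 pop() → empty — stack <>
step 2: op2 pop() → empty — stack <>
step 3: op3 pop() → empty — stack <>
step 4: op4 push(94) — stack <94>
step 5: op5 pop() → 94 — stack <>
step 6: op7 pop() → empty — stack <>
step 7: op8 pop() → empty — stack <>

linearizable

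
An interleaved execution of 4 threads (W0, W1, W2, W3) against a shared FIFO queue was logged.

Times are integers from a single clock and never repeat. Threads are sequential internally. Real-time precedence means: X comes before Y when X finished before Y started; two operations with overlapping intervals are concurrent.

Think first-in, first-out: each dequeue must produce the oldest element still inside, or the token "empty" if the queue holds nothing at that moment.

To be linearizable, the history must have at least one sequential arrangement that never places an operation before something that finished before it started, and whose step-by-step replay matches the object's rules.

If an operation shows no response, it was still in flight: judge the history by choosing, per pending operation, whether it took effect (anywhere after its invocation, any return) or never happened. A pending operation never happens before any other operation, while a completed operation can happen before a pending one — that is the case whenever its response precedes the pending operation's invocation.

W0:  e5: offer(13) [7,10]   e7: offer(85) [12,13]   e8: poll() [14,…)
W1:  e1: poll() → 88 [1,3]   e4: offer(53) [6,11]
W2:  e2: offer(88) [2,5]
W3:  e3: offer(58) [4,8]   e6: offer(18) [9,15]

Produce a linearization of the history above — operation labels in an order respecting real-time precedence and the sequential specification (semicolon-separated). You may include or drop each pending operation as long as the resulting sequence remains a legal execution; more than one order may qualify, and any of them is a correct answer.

step 1: e2 offer(88) — queue <88>
step 2: e1 poll() → 88 — queue <>
step 3: e3 offer(58) — queue <58>
step 4: e4 offer(53) — queue <58,53>
step 5: e5 offer(13) — queue <58,53,13>
step 6: e6 offer(18) — queue <58,53,13,18>
step 7: e7 offer(85) — queue <58,53,13,18,85>

e2; e1; e3; e4; e5; e6; e7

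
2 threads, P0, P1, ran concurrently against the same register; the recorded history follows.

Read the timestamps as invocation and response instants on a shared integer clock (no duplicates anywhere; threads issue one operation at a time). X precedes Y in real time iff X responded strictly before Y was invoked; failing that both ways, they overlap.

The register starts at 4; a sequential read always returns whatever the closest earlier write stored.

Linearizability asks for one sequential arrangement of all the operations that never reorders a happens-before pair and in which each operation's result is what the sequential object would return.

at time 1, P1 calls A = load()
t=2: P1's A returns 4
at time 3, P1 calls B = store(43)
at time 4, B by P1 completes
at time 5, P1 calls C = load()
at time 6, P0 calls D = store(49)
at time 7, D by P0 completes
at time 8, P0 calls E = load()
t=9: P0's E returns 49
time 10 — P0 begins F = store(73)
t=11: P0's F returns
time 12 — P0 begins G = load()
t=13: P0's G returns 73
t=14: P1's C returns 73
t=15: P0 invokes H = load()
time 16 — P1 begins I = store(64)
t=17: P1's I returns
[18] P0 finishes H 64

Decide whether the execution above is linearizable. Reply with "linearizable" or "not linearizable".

a witness: A, B, D, E, F, C, G, I, H
step 1: A load() → 4 — value 4
step 2: B store(43) — value 43
step 3: D store(49) — value 49
step 4: E load() → 49 — value 49
step 5: F store(73) — value 73
step 6: C load() → 73 — value 73
step 7: G load() → 73 — value 73
step 8: I store(64) — value 64
step 9: H load() → 64 — value 64

linearizable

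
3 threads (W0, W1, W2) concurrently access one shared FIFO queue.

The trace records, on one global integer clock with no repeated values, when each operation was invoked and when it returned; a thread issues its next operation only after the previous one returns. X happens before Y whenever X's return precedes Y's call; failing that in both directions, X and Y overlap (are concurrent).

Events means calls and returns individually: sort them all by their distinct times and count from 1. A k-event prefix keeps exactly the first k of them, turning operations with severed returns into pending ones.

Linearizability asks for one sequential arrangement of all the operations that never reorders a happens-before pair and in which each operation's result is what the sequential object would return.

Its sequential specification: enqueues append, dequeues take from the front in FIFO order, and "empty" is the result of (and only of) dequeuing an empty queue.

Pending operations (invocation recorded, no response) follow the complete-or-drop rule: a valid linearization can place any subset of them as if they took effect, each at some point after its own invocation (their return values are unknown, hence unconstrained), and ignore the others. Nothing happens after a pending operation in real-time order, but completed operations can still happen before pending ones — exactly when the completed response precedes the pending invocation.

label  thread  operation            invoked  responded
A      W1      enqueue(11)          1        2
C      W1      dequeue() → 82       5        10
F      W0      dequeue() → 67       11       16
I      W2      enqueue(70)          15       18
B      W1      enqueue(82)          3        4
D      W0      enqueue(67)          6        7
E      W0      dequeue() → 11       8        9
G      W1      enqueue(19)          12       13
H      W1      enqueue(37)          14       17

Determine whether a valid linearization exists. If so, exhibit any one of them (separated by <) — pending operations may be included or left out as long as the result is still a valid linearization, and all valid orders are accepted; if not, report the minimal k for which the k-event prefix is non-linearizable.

after step 1 (A enqueue(11)): queue <11>
after step 2 (B enqueue(82)): queue <11,82>
after step 3 (D enqueue(67)): queue <11,82,67>
after step 4 (E dequeue() → 11): queue <82,67>
after step 5 (C dequeue() → 82): queue <67>
after step 6 (F dequeue() → 67): queue <>
after step 7 (G enqueue(19)): queue <19>
after step 8 (H enqueue(37)): queue <19,37>
after step 9 (I enqueue(70)): queue <19,37,70>

linearizable — witness: A < B < D < E < C < F < G < H < I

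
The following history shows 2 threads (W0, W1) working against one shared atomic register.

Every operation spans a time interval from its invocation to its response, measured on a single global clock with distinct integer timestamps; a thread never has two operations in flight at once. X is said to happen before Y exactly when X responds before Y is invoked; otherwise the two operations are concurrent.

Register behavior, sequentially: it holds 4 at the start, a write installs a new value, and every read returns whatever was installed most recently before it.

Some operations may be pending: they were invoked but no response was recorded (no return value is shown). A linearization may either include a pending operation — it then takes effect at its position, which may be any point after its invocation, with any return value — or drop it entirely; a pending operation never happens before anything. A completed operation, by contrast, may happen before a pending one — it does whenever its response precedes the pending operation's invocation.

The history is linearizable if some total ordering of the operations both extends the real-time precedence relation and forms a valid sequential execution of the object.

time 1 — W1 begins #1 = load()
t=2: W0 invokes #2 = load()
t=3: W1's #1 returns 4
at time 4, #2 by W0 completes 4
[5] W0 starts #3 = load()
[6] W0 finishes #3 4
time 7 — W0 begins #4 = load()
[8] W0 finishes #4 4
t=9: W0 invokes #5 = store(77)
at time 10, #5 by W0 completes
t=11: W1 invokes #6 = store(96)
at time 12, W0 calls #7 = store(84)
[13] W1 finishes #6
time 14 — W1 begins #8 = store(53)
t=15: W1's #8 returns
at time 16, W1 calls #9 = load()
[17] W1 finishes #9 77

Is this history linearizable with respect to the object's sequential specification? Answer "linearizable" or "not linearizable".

not linearizable

through event 16 a valid linearization exists; event 17 (#9 responding at time 17) ends that
all 2 real-time-respecting orders fail — 8 completed atomic register operations, no legal replay
every completion of the 1 pending operation (#7) was checked; none linearizes
take #1, #2, #3, #4, #5, #6, #8, #9 (pending dropped): step 8 already fails, because #9 load() → 77 cannot occur there
take #2, #1, #3, #4, #5, #6, #8, #9 (pending dropped): step 8 already fails, because #9 load() → 77 cannot occur there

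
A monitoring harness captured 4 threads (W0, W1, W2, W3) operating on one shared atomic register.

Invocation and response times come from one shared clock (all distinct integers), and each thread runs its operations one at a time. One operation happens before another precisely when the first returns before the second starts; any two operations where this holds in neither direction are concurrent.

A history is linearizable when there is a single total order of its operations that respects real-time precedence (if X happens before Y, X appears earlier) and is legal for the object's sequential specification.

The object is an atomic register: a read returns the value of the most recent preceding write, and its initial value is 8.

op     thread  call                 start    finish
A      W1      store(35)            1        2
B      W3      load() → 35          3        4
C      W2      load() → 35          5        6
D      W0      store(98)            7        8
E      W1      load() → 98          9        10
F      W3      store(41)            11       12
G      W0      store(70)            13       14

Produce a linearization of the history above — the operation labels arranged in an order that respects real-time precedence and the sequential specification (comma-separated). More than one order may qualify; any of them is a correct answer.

A, B, C, D, E, F, G

after step 1 (A store(35)): value 35
after step 2 (B load() → 35): value 35
after step 3 (C load() → 35): value 35
after step 4 (D store(98)): value 98
after step 5 (E load() → 98): value 98
after step 6 (F store(41)): value 41
after step 7 (G store(70)): value 70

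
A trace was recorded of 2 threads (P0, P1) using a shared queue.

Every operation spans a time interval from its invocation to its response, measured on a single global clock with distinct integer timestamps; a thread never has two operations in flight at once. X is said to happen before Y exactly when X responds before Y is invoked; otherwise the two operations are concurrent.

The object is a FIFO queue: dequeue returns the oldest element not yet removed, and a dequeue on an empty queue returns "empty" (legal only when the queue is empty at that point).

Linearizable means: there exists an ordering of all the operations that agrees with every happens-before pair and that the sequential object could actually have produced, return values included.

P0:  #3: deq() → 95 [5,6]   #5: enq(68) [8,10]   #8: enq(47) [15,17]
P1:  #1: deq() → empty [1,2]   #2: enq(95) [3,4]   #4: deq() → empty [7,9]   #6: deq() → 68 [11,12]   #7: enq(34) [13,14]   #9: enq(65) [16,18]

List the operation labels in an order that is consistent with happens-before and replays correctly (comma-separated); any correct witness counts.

#1, #2, #3, #4, #5, #6, #7, #8, #9

step 1: #1 deq() → empty — queue <>
step 2: #2 enq(95) — queue <95>
step 3: #3 deq() → 95 — queue <>
step 4: #4 deq() → empty — queue <>
step 5: #5 enq(68) — queue <68>
step 6: #6 deq() → 68 — queue <>
step 7: #7 enq(34) — queue <34>
step 8: #8 enq(47) — queue <34,47>
step 9: #9 enq(65) — queue <34,47,65>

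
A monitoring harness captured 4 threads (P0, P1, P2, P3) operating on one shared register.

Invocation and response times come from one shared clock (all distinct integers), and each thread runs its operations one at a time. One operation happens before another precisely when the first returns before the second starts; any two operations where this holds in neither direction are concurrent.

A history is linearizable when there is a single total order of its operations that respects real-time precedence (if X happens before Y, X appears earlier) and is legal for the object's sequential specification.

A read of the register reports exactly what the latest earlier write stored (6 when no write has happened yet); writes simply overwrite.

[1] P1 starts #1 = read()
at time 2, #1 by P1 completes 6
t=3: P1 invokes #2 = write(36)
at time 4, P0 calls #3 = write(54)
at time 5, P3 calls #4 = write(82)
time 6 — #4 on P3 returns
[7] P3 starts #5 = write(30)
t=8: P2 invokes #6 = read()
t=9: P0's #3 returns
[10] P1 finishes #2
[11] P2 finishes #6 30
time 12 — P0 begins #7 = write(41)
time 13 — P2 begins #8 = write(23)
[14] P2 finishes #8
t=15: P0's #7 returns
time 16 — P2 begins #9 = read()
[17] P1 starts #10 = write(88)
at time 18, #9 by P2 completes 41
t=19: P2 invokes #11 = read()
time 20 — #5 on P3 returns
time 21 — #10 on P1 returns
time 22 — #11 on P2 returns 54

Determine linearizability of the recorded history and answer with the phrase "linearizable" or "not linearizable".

already the first 22 events (up to #11's response at time 22) admit no linearization; the first 21 still do
all 600 real-time-respecting orders fail — 11 completed register operations, no legal replay
sample order #1, #2, #3, #4, #5, #6, #7, #8, #9, #10, #11 stalls at step 9 — #9 read() → 41 has no legal effect
sample order #1, #2, #3, #4, #5, #6, #7, #8, #9, #11, #10 stalls at step 9 — #9 read() → 41 has no legal effect

not linearizable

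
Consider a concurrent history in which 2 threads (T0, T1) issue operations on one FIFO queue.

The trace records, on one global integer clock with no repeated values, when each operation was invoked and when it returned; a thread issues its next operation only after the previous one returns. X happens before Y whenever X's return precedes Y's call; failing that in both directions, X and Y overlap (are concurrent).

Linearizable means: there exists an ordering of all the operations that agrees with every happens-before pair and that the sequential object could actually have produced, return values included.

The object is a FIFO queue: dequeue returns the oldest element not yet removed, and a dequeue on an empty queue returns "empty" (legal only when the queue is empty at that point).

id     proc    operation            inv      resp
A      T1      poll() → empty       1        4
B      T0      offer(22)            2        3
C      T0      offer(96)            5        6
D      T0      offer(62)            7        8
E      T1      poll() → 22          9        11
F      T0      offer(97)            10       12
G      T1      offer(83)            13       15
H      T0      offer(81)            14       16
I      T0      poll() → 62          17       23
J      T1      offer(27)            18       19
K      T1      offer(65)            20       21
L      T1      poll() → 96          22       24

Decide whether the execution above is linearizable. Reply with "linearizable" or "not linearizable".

one valid linearization: A, B, C, D, E, F, G, H, J, K, L, I
1. A poll() → empty, leaving queue <>
2. B offer(22), leaving queue <22>
3. C offer(96), leaving queue <22,96>
4. D offer(62), leaving queue <22,96,62>
5. E poll() → 22, leaving queue <96,62>
6. F offer(97), leaving queue <96,62,97>
7. G offer(83), leaving queue <96,62,97,83>
8. H offer(81), leaving queue <96,62,97,83,81>
9. J offer(27), leaving queue <96,62,97,83,81,27>
10. K offer(65), leaving queue <96,62,97,83,81,27,65>
11. L poll() → 96, leaving queue <62,97,83,81,27,65>
12. I poll() → 62, leaving queue <97,83,81,27,65>

linearizable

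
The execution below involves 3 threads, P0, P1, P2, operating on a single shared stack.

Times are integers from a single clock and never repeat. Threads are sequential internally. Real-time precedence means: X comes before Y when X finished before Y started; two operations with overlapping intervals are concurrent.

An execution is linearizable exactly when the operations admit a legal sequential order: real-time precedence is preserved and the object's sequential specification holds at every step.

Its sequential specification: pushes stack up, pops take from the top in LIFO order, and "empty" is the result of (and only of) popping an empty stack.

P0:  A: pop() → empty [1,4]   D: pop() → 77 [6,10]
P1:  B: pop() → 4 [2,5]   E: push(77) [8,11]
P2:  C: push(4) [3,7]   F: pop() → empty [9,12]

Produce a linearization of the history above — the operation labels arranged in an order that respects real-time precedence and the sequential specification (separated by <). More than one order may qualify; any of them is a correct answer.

after step 1 (A pop() → empty): stack <>
after step 2 (C push(4)): stack <4>
after step 3 (B pop() → 4): stack <>
after step 4 (E push(77)): stack <77>
after step 5 (D pop() → 77): stack <>
after step 6 (F pop() → empty): stack <>

A < C < B < E < D < F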